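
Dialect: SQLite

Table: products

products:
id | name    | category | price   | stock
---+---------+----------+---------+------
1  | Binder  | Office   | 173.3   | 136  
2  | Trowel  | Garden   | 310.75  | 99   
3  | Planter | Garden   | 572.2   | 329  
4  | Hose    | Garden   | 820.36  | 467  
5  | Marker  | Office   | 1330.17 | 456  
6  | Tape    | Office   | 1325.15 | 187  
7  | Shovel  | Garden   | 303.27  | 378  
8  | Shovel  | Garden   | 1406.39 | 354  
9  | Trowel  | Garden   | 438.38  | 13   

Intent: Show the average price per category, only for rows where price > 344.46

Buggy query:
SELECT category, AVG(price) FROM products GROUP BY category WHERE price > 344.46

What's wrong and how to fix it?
Bug: WHERE cannot follow GROUP BY

Fix: Place WHERE between FROM and GROUP BY

Corrected query:
SELECT category, AVG(price) FROM products WHERE price > 344.46 GROUP BY category

Result:
category | AVG(price)
---------+-----------
Garden   | 809.3325  
Office   | 1327.66   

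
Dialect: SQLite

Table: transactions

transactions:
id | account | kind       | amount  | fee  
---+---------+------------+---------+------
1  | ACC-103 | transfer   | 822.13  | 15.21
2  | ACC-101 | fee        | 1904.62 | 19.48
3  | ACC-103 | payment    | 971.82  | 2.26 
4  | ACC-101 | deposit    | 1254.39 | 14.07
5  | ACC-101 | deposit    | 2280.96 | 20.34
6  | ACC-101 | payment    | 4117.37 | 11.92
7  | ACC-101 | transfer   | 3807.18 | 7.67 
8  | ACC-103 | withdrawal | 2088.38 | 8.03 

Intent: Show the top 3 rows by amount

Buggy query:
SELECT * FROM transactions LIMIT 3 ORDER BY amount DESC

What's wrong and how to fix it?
Bug: ORDER BY cannot follow LIMIT; LIMIT is the final clause

Fix: Sort with ORDER BY, then apply LIMIT

Corrected query:
SELECT * FROM transactions ORDER BY amount DESC LIMIT 3

Result:
id | account | kind     | amount  | fee  
---+---------+----------+---------+------
6  | ACC-101 | payment  | 4117.37 | 11.92
7  | ACC-101 | transfer | 3807.18 | 7.67 
5  | ACC-101 | deposit  | 2280.96 | 20.34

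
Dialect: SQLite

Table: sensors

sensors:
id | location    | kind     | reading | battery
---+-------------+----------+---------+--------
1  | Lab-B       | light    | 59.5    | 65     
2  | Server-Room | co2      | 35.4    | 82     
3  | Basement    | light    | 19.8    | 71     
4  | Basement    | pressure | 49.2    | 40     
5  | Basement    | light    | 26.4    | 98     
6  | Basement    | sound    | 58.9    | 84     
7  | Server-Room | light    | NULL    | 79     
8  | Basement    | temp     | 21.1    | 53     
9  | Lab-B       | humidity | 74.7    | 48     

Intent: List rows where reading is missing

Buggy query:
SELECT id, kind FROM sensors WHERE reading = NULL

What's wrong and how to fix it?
Bug: '= NULL' is always unknown in SQL three-valued logic, so no rows match

Fix: Replace '= NULL' with 'IS NULL'

Corrected query:
SELECT id, kind FROM sensors WHERE reading IS NULL

Result:
id | kind 
---+------
7  | light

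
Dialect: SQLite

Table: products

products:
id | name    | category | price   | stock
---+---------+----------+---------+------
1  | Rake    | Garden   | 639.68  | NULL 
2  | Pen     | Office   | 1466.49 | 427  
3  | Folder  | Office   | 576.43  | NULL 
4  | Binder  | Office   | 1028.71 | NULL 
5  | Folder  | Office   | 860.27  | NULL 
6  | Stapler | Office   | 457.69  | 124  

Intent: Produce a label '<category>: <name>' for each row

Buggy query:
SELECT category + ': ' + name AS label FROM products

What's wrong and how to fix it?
Bug: '+' is numeric addition; on text columns SQLite converts them to 0 instead of concatenating

Fix: Replace + with || to concatenate text

Corrected query:
SELECT category || ': ' || name AS label FROM products

Result:
label          
---------------
Garden: Rake   
Office: Pen    
Office: Folder 
Office: Binder 
Office: Folder 
Office: Stapler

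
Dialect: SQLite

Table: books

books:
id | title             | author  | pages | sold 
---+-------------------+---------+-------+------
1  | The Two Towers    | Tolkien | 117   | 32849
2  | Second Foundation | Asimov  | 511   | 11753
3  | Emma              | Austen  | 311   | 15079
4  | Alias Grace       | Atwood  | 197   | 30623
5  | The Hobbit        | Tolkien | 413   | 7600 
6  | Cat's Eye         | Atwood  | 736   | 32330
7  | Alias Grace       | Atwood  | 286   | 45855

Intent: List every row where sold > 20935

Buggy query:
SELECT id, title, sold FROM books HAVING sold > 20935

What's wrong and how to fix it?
Bug: This is a non-aggregate query (no GROUP BY, no aggregates), so in SQLite the HAVING clause is invalid here; a row-level condition belongs in WHERE

Fix: Replace HAVING with WHERE since the condition applies to individual rows

Corrected query:
SELECT id, title, sold FROM books WHERE sold > 20935

Result:
id | title          | sold 
---+----------------+------
1  | The Two Towers | 32849
4  | Alias Grace    | 30623
6  | Cat's Eye      | 32330
7  | Alias Grace    | 45855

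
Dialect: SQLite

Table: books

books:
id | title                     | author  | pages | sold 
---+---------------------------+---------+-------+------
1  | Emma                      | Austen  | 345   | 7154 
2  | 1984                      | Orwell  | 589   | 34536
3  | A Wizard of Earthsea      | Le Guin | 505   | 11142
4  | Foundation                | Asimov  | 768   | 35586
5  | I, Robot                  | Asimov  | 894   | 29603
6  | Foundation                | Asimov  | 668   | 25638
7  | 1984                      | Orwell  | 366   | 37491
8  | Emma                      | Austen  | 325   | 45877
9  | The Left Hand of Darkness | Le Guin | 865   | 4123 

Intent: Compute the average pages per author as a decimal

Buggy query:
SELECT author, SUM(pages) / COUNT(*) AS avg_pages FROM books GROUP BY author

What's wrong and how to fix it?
Bug: Both operands are integers, so '/' performs integer division and truncates

Fix: Cast one side to REAL so the division keeps the fractional part

Corrected query:
SELECT author, SUM(pages) * 1.0 / COUNT(*) AS avg_pages FROM books GROUP BY author

Result:
author  | avg_pages 
--------+-----------
Asimov  | 776.666667
Austen  | 335       
Le Guin | 685       
Orwell  | 477.5     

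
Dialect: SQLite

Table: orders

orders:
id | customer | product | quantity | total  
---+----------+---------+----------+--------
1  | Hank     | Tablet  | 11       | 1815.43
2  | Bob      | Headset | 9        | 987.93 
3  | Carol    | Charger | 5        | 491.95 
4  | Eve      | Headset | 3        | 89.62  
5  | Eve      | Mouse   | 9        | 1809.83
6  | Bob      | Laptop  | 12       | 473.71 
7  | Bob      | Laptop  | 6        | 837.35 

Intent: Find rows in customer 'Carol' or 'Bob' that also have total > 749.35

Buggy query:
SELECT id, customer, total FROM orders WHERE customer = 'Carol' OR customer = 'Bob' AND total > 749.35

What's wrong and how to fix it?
Bug: AND binds tighter than OR, so this parses as customer = 'Carol' OR (customer = 'Bob' AND total > 749.35)

Fix: Add parentheses around the OR so the AND applies to both alternatives

Corrected query:
SELECT id, customer, total FROM orders WHERE (customer = 'Carol' OR customer = 'Bob') AND total > 749.35

Result:
id | customer | total 
---+----------+-------
2  | Bob      | 987.93
7  | Bob      | 837.35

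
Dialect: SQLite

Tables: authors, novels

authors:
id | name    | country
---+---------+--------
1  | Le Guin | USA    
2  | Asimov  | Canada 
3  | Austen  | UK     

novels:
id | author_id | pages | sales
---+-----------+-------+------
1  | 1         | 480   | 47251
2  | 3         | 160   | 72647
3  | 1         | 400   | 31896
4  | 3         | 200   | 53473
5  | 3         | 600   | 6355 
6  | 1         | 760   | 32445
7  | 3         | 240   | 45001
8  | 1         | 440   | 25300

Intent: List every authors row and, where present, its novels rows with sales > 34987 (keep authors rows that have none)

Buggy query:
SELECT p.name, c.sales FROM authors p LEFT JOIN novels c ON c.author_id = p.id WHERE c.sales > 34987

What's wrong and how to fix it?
Bug: Filtering c.sales in WHERE discards the NULL rows produced by LEFT JOIN, turning it into an inner join

Fix: Put 'c.sales > 34987' in the JOIN's ON clause instead of WHERE

Corrected query:
SELECT p.name, c.sales FROM authors p LEFT JOIN novels c ON c.author_id = p.id AND c.sales > 34987

Result:
name    | sales
--------+------
Le Guin | 47251
Asimov  | NULL 
Austen  | 45001
Austen  | 53473
Austen  | 72647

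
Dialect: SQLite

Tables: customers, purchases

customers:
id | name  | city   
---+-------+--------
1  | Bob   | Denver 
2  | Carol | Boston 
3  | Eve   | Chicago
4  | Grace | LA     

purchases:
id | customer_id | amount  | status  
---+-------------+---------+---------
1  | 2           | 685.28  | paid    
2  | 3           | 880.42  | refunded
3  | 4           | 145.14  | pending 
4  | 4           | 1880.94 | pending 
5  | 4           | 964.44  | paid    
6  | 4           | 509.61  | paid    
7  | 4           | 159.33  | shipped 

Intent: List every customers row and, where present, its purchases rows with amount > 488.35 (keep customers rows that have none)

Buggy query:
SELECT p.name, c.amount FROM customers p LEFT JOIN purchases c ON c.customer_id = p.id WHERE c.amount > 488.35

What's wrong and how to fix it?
Bug: Filtering c.amount in WHERE discards the NULL rows produced by LEFT JOIN, turning it into an inner join

Fix: Move the right-table condition into the ON clause so unmatched parents are kept

Corrected query:
SELECT p.name, c.amount FROM customers p LEFT JOIN purchases c ON c.customer_id = p.id AND c.amount > 488.35

Result:
name  | amount 
------+--------
Bob   | NULL   
Carol | 685.28 
Eve   | 880.42 
Grace | 509.61 
Grace | 964.44 
Grace | 1880.94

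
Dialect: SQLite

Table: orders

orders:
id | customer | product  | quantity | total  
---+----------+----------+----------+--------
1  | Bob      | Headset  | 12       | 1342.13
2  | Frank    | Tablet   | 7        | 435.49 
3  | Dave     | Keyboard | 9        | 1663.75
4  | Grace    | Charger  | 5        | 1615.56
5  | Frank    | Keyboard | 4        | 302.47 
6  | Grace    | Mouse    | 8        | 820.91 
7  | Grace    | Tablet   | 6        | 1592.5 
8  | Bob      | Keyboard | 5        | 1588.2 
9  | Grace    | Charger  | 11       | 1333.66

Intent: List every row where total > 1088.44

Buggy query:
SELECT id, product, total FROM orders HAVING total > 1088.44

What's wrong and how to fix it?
Bug: HAVING filters the output of aggregation, but this query has no GROUP BY and no aggregate functions, so SQLite rejects it (HAVING clause on a non-aggregate query); the condition here is per row

Fix: Replace HAVING with WHERE since the condition applies to individual rows

Corrected query:
SELECT id, product, total FROM orders WHERE total > 1088.44

Result:
id | product  | total  
---+----------+--------
1  | Headset  | 1342.13
3  | Keyboard | 1663.75
4  | Charger  | 1615.56
7  | Tablet   | 1592.5 
8  | Keyboard | 1588.2 
9  | Charger  | 1333.66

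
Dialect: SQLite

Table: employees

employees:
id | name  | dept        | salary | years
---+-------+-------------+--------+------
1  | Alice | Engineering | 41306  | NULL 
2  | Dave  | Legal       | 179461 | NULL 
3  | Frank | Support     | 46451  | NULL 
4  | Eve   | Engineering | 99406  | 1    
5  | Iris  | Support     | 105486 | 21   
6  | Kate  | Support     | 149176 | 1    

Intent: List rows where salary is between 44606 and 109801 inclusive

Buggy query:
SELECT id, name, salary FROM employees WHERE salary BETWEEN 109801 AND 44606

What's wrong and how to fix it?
Bug: BETWEEN expects the lower bound first; with 109801 AND 44606 the range is empty

Fix: Write BETWEEN 44606 AND 109801

Corrected query:
SELECT id, name, salary FROM employees WHERE salary BETWEEN 44606 AND 109801

Result:
id | name  | salary
---+-------+-------
3  | Frank | 46451 
4  | Eve   | 99406 
5  | Iris  | 105486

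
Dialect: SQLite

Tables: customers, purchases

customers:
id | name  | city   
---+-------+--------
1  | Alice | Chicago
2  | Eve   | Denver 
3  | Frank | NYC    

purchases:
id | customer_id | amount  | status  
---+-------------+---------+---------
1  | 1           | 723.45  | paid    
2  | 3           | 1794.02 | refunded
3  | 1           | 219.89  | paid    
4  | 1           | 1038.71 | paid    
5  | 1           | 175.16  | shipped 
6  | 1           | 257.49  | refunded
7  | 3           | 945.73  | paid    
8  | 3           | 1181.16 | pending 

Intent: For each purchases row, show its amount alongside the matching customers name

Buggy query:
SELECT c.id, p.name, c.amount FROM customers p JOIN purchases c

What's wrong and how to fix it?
Bug: Missing join condition: each purchases row is matched to all customers rows instead of just its own

Fix: Specify the join condition linking the foreign key to the parent id

Corrected query:
SELECT c.id, p.name, c.amount FROM customers p JOIN purchases c ON c.customer_id = p.id

Result:
id | name  | amount 
---+-------+--------
1  | Alice | 723.45 
2  | Frank | 1794.02
3  | Alice | 219.89 
4  | Alice | 1038.71
5  | Alice | 175.16 
6  | Alice | 257.49 
7  | Frank | 945.73 
8  | Frank | 1181.16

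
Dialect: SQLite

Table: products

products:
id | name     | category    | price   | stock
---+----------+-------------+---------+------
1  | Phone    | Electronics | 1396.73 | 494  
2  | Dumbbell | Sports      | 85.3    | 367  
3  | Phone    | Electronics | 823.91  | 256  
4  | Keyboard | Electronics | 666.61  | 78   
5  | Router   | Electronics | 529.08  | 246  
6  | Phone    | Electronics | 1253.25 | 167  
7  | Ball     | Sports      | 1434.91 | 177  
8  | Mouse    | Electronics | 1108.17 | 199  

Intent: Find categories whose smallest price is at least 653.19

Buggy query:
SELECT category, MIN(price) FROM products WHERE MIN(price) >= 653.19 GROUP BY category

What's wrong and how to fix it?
Bug: Aggregates like MIN are computed per group after WHERE runs

Fix: Replace WHERE with HAVING after the GROUP BY

Corrected query:
SELECT category, MIN(price) FROM products GROUP BY category HAVING MIN(price) >= 653.19

Result:
(no rows)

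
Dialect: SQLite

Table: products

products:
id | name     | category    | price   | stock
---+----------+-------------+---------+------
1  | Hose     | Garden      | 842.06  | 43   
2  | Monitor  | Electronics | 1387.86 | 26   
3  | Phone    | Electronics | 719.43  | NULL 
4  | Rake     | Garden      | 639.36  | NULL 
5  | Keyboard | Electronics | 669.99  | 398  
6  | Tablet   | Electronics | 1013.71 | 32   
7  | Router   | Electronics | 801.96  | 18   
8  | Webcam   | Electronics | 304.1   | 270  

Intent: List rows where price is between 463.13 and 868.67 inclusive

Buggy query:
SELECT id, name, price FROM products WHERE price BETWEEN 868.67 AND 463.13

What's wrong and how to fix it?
Bug: BETWEEN expects the lower bound first; with 868.67 AND 463.13 the range is empty

Fix: Swap the bounds so the smaller value comes first

Corrected query:
SELECT id, name, price FROM products WHERE price BETWEEN 463.13 AND 868.67

Result:
id | name     | price 
---+----------+-------
1  | Hose     | 842.06
3  | Phone    | 719.43
4  | Rake     | 639.36
5  | Keyboard | 669.99
7  | Router   | 801.96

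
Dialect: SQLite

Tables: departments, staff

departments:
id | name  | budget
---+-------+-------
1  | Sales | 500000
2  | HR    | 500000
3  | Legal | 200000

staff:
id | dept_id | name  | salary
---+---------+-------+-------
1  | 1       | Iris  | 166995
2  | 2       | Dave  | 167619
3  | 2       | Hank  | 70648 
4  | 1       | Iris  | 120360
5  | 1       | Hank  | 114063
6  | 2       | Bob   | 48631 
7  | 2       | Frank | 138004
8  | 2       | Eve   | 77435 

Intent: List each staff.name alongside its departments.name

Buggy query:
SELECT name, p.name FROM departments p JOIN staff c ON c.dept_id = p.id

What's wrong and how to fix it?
Bug: 'name' exists in both joined tables, so the database can't tell which one is meant

Fix: Prefix ambiguous columns with the table alias

Corrected query:
SELECT c.name, p.name FROM departments p JOIN staff c ON c.dept_id = p.id

Result:
name  | name 
------+------
Iris  | Sales
Dave  | HR   
Hank  | HR   
Iris  | Sales
Hank  | Sales
Bob   | HR   
Frank | HR   
Eve   | HR   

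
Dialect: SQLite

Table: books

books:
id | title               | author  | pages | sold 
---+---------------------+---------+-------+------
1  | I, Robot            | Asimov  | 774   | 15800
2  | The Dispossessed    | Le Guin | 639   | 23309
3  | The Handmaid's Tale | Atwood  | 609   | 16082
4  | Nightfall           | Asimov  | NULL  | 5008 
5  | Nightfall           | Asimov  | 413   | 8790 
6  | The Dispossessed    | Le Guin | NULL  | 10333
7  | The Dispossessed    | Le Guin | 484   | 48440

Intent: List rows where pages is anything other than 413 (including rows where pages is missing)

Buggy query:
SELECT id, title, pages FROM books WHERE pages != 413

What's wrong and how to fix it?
Bug: 'pages != 413' is unknown when pages is NULL, so NULL rows are silently excluded

Fix: Add an explicit OR pages IS NULL to include the missing-value rows

Corrected query:
SELECT id, title, pages FROM books WHERE pages != 413 OR pages IS NULL

Result:
id | title               | pages
---+---------------------+------
1  | I, Robot            | 774  
2  | The Dispossessed    | 639  
3  | The Handmaid's Tale | 609  
4  | Nightfall           | NULL 
6  | The Dispossessed    | NULL 
7  | The Dispossessed    | 484  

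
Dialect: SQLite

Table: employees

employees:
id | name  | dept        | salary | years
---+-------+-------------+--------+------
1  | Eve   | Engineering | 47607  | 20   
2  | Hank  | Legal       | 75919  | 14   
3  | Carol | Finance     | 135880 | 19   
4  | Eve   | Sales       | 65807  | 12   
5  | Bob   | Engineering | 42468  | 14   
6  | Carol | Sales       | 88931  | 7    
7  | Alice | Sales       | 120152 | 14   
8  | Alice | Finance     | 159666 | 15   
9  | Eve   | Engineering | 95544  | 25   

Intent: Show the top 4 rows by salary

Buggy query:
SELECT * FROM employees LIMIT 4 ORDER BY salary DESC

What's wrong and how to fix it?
Bug: LIMIT must come after ORDER BY

Fix: Swap the clauses: ORDER BY first, then LIMIT

Corrected query:
SELECT * FROM employees ORDER BY salary DESC LIMIT 4

Result:
id | name  | dept        | salary | years
---+-------+-------------+--------+------
8  | Alice | Finance     | 159666 | 15   
3  | Carol | Finance     | 135880 | 19   
7  | Alice | Sales       | 120152 | 14   
9  | Eve   | Engineering | 95544  | 25   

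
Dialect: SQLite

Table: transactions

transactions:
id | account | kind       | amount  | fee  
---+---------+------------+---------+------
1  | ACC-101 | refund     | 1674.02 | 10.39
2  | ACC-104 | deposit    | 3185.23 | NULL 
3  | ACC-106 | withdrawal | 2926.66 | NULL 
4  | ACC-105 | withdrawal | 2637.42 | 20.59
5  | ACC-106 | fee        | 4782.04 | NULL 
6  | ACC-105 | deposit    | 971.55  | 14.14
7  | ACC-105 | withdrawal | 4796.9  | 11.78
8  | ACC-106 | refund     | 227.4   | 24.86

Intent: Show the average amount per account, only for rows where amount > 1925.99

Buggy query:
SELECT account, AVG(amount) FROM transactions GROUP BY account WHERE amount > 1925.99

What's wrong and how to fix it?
Bug: Row-level WHERE must come before GROUP BY in the clause order

Fix: Move the WHERE clause before GROUP BY

Corrected query:
SELECT account, AVG(amount) FROM transactions WHERE amount > 1925.99 GROUP BY account

Result:
account | AVG(amount)
--------+------------
ACC-104 | 3185.23    
ACC-105 | 3717.16    
ACC-106 | 3854.35    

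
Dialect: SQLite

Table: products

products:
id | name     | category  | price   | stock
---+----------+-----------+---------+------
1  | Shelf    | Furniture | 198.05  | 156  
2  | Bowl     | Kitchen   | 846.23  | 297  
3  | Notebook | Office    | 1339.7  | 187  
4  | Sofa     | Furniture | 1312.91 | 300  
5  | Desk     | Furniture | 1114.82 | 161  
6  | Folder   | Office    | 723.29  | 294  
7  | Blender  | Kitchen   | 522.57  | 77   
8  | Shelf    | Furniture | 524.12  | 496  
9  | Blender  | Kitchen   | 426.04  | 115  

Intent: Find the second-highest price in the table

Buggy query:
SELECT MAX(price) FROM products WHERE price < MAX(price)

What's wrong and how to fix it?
Bug: The inner MAX is an aggregate inside WHERE, which is not allowed

Fix: Put the inner MAX in a scalar subquery

Corrected query:
SELECT MAX(price) FROM products WHERE price < (SELECT MAX(price) FROM products)

Result:
MAX(price)
----------
1312.91   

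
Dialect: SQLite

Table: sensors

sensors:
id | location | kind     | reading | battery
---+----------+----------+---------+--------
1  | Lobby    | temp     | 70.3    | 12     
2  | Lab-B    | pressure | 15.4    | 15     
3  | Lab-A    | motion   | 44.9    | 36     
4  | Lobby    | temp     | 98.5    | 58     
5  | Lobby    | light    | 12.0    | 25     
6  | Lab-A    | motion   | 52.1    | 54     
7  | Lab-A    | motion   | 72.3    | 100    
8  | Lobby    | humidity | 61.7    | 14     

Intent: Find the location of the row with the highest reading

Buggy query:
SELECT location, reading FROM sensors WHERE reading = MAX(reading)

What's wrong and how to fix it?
Bug: MAX(reading) is an aggregate and cannot be used directly in WHERE

Fix: Wrap MAX in a scalar subquery so WHERE compares against a single value

Corrected query:
SELECT location, reading FROM sensors WHERE reading = (SELECT MAX(reading) FROM sensors)

Result:
location | reading
---------+--------
Lobby    | 98.5   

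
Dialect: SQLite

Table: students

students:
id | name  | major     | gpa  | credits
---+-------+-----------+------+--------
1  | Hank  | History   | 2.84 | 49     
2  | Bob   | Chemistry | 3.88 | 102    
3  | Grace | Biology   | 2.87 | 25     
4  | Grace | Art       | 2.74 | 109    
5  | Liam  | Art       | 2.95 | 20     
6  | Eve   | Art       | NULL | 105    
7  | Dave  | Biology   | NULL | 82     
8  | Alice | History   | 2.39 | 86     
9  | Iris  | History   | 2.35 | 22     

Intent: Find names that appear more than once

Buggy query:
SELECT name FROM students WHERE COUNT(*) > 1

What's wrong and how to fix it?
Bug: COUNT(*) is an aggregate and cannot be used in WHERE

Fix: Group first, then use HAVING for the count condition

Corrected query:
SELECT name FROM students GROUP BY name HAVING COUNT(*) > 1

Result:
name 
-----
Grace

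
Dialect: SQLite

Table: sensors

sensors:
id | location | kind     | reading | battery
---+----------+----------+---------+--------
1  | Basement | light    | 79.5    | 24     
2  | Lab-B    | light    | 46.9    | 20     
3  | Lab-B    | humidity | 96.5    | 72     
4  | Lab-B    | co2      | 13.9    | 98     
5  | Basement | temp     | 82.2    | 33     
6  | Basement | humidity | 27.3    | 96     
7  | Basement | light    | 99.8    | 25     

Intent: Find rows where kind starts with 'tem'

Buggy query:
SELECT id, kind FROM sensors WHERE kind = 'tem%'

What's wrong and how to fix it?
Bug: Wildcards only work with LIKE; '=' treats '%' as a literal character

Fix: Replace '=' with LIKE so 'tem%' is treated as a pattern

Corrected query:
SELECT id, kind FROM sensors WHERE kind LIKE 'tem%'

Result:
id | kind
---+-----
5  | temp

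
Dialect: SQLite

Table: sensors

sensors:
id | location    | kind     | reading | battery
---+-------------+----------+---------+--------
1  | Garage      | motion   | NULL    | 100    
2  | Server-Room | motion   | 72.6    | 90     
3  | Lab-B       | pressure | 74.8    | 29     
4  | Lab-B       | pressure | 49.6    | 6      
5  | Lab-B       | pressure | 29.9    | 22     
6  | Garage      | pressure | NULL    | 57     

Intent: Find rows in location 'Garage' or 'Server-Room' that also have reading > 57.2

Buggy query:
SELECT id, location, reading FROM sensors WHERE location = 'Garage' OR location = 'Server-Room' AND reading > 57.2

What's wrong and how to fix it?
Bug: Without parentheses, AND is evaluated before OR, so the reading filter only applies to the 'Server-Room' branch

Fix: Add parentheses around the OR so the AND applies to both alternatives

Corrected query:
SELECT id, location, reading FROM sensors WHERE (location = 'Garage' OR location = 'Server-Room') AND reading > 57.2

Result:
id | location    | reading
---+-------------+--------
2  | Server-Room | 72.6   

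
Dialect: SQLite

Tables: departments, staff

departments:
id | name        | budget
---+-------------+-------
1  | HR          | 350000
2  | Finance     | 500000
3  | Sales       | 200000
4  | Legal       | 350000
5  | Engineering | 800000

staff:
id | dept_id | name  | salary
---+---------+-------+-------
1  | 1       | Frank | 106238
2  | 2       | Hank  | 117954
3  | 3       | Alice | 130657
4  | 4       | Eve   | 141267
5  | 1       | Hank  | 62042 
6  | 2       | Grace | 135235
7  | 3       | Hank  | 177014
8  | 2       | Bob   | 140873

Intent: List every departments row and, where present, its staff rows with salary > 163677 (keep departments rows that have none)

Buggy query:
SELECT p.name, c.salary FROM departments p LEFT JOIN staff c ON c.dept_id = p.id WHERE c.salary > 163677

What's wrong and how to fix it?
Bug: Filtering c.salary in WHERE discards the NULL rows produced by LEFT JOIN, turning it into an inner join

Fix: Move the right-table condition into the ON clause so unmatched parents are kept

Corrected query:
SELECT p.name, c.salary FROM departments p LEFT JOIN staff c ON c.dept_id = p.id AND c.salary > 163677

Result:
name        | salary
------------+-------
HR          | NULL  
Finance     | NULL  
Sales       | 177014
Legal       | NULL  
Engineering | NULL  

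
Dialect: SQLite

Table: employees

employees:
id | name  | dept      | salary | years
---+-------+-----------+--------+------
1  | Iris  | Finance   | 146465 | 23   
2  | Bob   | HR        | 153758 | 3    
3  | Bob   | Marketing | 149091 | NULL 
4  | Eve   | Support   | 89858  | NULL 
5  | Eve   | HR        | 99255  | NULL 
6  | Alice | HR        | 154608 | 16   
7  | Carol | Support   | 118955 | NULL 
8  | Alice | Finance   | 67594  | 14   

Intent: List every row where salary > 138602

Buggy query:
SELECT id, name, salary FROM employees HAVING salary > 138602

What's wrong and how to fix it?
Bug: This is a non-aggregate query (no GROUP BY, no aggregates), so in SQLite the HAVING clause is invalid here; a row-level condition belongs in WHERE

Fix: Replace HAVING with WHERE since the condition applies to individual rows

Corrected query:
SELECT id, name, salary FROM employees WHERE salary > 138602

Result:
id | name  | salary
---+-------+-------
1  | Iris  | 146465
2  | Bob   | 153758
3  | Bob   | 149091
6  | Alice | 154608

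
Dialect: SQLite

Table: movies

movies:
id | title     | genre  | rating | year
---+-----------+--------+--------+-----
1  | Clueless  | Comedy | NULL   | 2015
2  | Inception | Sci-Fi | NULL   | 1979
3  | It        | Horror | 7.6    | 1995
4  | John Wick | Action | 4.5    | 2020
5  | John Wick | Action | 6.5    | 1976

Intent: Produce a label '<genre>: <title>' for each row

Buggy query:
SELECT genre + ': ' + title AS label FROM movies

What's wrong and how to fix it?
Bug: SQLite uses || for string concatenation; + coerces text to numbers (yielding 0)

Fix: Replace + with || to concatenate text

Corrected query:
SELECT genre || ': ' || title AS label FROM movies

Result:
label            
-----------------
Comedy: Clueless 
Sci-Fi: Inception
Horror: It       
Action: John Wick
Action: John Wick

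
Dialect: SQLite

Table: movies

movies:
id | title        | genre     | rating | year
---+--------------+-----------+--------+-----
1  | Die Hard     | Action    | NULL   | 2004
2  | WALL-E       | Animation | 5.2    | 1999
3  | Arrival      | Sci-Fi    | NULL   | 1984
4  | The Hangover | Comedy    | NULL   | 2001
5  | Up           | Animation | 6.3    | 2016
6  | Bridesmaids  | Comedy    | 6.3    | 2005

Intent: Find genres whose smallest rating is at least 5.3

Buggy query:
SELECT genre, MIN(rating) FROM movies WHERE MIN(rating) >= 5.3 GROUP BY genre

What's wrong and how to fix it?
Bug: Aggregates like MIN are computed per group after WHERE runs

Fix: Replace WHERE with HAVING after the GROUP BY

Corrected query:
SELECT genre, MIN(rating) FROM movies GROUP BY genre HAVING MIN(rating) >= 5.3

Result:
genre  | MIN(rating)
-------+------------
Comedy | 6.3        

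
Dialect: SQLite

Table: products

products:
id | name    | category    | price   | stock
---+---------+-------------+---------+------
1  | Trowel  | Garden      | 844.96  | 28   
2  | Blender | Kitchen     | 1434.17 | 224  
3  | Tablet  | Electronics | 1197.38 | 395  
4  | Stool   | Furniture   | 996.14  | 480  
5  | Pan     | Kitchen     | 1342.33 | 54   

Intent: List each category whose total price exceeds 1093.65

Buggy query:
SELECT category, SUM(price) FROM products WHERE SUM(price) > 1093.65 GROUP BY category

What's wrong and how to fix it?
Bug: WHERE runs before GROUP BY, so aggregates aren't available there

Fix: Use HAVING (which filters groups after aggregation) instead of WHERE

Corrected query:
SELECT category, SUM(price) FROM products GROUP BY category HAVING SUM(price) > 1093.65

Result:
category    | SUM(price)
------------+-----------
Electronics | 1197.38   
Kitchen     | 2776.5    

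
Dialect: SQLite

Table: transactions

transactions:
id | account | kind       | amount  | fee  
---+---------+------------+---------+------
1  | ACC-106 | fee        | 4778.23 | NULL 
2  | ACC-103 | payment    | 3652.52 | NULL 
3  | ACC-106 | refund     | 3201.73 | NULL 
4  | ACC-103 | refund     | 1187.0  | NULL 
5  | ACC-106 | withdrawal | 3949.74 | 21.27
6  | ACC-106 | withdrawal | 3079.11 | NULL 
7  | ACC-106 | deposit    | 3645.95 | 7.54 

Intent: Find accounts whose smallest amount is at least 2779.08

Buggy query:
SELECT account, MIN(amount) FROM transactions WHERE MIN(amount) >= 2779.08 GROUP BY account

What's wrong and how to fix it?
Bug: MIN() in WHERE is a misuse of aggregate

Fix: Use HAVING for the per-group MIN condition

Corrected query:
SELECT account, MIN(amount) FROM transactions GROUP BY account HAVING MIN(amount) >= 2779.08

Result:
account | MIN(amount)
--------+------------
ACC-106 | 3079.11    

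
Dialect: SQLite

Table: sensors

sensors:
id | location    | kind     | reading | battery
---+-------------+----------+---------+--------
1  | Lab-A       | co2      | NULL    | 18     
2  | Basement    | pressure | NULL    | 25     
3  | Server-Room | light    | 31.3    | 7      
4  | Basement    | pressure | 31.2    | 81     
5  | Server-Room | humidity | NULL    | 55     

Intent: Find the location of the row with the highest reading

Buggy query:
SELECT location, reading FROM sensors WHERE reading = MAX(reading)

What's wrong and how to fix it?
Bug: MAX(reading) is an aggregate and cannot be used directly in WHERE

Fix: Use a subquery: WHERE reading = (SELECT MAX(reading) FROM sensors)

Corrected query:
SELECT location, reading FROM sensors WHERE reading = (SELECT MAX(reading) FROM sensors)

Result:
location    | reading
------------+--------
Server-Room | 31.3   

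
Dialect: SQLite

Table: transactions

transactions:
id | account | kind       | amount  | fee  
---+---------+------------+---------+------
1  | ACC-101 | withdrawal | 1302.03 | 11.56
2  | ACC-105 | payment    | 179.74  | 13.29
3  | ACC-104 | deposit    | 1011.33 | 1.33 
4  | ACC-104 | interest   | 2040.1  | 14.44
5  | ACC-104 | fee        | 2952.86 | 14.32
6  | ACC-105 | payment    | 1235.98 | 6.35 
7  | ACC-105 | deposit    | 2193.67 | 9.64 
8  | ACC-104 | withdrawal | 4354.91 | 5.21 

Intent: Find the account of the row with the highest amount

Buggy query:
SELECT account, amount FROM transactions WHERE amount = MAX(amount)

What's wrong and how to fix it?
Bug: MAX(amount) is an aggregate and cannot be used directly in WHERE

Fix: Wrap MAX in a scalar subquery so WHERE compares against a single value

Corrected query:
SELECT account, amount FROM transactions WHERE amount = (SELECT MAX(amount) FROM transactions)

Result:
account | amount 
--------+--------
ACC-104 | 4354.91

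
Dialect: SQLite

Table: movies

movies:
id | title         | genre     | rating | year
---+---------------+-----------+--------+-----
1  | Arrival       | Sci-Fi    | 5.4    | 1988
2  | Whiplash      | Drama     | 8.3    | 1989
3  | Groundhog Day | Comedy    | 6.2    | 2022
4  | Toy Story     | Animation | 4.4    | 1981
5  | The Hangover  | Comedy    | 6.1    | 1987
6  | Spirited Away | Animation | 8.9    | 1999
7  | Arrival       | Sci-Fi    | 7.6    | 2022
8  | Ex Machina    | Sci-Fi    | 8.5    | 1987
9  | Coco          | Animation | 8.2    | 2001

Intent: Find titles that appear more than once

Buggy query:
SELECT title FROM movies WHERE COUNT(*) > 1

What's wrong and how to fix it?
Bug: COUNT(*) is an aggregate and cannot be used in WHERE

Fix: Group first, then use HAVING for the count condition

Corrected query:
SELECT title FROM movies GROUP BY title HAVING COUNT(*) > 1

Result:
title  
-------
Arrival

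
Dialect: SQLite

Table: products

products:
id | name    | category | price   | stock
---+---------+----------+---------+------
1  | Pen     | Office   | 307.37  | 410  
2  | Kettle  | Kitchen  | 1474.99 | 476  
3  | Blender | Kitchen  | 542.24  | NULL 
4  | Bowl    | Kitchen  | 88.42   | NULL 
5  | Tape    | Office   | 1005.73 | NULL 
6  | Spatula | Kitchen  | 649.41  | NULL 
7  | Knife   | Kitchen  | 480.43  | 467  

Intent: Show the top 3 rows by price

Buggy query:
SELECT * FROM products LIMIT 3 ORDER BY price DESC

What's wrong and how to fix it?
Bug: LIMIT must come after ORDER BY

Fix: Swap the clauses: ORDER BY first, then LIMIT

Corrected query:
SELECT * FROM products ORDER BY price DESC LIMIT 3

Result:
id | name    | category | price   | stock
---+---------+----------+---------+------
2  | Kettle  | Kitchen  | 1474.99 | 476  
5  | Tape    | Office   | 1005.73 | NULL 
6  | Spatula | Kitchen  | 649.41  | NULL 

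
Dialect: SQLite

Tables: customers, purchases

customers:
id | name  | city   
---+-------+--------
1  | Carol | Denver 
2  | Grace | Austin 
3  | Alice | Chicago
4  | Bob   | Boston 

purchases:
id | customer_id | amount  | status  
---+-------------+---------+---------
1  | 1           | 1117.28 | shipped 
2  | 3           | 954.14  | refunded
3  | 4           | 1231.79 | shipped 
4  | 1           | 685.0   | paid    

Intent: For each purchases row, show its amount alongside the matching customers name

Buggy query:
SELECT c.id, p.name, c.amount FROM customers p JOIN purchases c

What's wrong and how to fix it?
Bug: JOIN with no ON clause produces a cartesian product; every purchases row pairs with every customers row

Fix: Specify the join condition linking the foreign key to the parent id

Corrected query:
SELECT c.id, p.name, c.amount FROM customers p JOIN purchases c ON c.customer_id = p.id

Result:
id | name  | amount 
---+-------+--------
1  | Carol | 1117.28
2  | Alice | 954.14 
3  | Bob   | 1231.79
4  | Carol | 685    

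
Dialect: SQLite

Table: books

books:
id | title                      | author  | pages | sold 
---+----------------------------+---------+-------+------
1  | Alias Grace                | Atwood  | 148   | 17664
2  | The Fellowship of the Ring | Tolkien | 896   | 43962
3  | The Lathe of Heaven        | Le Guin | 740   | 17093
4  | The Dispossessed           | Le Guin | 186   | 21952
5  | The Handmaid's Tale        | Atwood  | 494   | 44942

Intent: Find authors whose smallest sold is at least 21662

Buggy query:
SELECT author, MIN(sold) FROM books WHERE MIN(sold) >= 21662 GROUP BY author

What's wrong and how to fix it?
Bug: MIN() in WHERE is a misuse of aggregate

Fix: Use HAVING for the per-group MIN condition

Corrected query:
SELECT author, MIN(sold) FROM books GROUP BY author HAVING MIN(sold) >= 21662

Result:
author  | MIN(sold)
--------+----------
Tolkien | 43962    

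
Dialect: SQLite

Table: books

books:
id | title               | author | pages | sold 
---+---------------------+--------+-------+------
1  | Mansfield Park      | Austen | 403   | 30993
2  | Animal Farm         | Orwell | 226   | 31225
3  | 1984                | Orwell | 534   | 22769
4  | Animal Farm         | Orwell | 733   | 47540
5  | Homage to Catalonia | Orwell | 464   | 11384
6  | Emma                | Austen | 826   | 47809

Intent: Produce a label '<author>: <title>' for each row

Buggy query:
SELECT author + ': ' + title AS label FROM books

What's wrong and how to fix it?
Bug: '+' is numeric addition; on text columns SQLite converts them to 0 instead of concatenating

Fix: Use the || operator for string concatenation

Corrected query:
SELECT author || ': ' || title AS label FROM books

Result:
label                      
---------------------------
Austen: Mansfield Park     
Orwell: Animal Farm        
Orwell: 1984               
Orwell: Animal Farm        
Orwell: Homage to Catalonia
Austen: Emma               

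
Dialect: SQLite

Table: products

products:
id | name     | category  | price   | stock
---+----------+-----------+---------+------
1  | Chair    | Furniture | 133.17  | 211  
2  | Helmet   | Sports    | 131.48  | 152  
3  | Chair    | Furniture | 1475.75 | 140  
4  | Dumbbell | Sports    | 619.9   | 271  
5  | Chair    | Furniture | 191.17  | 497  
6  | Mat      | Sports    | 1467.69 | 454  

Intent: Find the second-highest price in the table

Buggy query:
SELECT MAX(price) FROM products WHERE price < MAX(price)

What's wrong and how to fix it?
Bug: MAX(price) on the right of the comparison is an aggregate-in-WHERE error

Fix: Compute the overall MAX in a subquery, then take MAX of rows below it

Corrected query:
SELECT MAX(price) FROM products WHERE price < (SELECT MAX(price) FROM products)

Result:
MAX(price)
----------
1467.69   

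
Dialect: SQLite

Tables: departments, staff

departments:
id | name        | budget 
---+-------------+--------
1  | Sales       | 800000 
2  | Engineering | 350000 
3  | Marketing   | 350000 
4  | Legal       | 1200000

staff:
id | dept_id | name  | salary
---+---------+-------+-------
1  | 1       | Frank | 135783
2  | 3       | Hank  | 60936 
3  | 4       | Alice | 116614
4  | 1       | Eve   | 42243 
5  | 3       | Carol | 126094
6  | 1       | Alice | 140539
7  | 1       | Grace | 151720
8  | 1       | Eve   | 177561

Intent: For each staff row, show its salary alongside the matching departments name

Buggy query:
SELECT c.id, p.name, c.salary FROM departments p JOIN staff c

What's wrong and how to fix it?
Bug: JOIN with no ON clause produces a cartesian product; every staff row pairs with every departments row

Fix: Add ON c.dept_id = p.id to the JOIN

Corrected query:
SELECT c.id, p.name, c.salary FROM departments p JOIN staff c ON c.dept_id = p.id

Result:
id | name      | salary
---+-----------+-------
1  | Sales     | 135783
2  | Marketing | 60936 
3  | Legal     | 116614
4  | Sales     | 42243 
5  | Marketing | 126094
6  | Sales     | 140539
7  | Sales     | 151720
8  | Sales     | 177561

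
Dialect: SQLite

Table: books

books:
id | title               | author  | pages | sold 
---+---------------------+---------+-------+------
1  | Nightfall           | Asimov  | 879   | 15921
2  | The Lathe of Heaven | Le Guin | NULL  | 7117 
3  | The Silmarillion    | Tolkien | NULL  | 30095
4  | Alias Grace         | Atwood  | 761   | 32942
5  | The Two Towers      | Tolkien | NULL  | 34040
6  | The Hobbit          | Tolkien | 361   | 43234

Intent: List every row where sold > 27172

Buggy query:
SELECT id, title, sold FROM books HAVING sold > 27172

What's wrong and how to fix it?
Bug: HAVING filters the output of aggregation, but this query has no GROUP BY and no aggregate functions, so SQLite rejects it (HAVING clause on a non-aggregate query); the condition here is per row

Fix: Use WHERE for row-level filtering

Corrected query:
SELECT id, title, sold FROM books WHERE sold > 27172

Result:
id | title            | sold 
---+------------------+------
3  | The Silmarillion | 30095
4  | Alias Grace      | 32942
5  | The Two Towers   | 34040
6  | The Hobbit       | 43234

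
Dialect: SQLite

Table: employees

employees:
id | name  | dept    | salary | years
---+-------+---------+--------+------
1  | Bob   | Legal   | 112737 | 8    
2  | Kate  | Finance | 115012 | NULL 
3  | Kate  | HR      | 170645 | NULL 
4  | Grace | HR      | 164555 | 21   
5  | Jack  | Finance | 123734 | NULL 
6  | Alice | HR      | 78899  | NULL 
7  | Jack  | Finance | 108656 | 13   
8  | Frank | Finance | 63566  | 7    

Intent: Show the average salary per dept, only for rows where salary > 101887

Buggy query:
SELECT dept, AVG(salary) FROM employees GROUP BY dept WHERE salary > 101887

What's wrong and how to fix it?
Bug: WHERE cannot follow GROUP BY

Fix: Move the WHERE clause before GROUP BY

Corrected query:
SELECT dept, AVG(salary) FROM employees WHERE salary > 101887 GROUP BY dept

Result:
dept    | AVG(salary)  
--------+--------------
Finance | 115800.666667
HR      | 167600       
Legal   | 112737       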